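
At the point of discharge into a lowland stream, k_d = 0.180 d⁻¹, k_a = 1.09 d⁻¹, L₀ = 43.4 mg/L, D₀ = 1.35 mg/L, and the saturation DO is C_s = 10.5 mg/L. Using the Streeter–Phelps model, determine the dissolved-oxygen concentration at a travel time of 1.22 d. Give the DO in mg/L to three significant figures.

k_d L₀/(k_a−k_d) = 0.180×43.4/(1.09−0.180) = 7.812/0.9100 = 8.585 mg/L.
e^(−k_d t) = e^(−0.180×1.220) = 0.8028; e^(−k_a t) = e^(−1.09×1.220) = 0.2645.
D = 8.585 × (0.8028 − 0.2645) + 1.35 × 0.2645 = 4.621 + 0.3571 = 4.978 mg/L.
DO = C_s − D = 10.5 − 4.978 = 5.522 mg/L.

DO ≈ 5.52 mg/L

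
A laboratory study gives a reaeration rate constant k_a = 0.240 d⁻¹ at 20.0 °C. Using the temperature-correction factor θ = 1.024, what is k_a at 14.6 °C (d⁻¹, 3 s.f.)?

k_a ≈ 0.211 d⁻¹

k_a(T₂) = k_a(T₁) · θ^(T₂−T₁) = 0.240 × 1.024^(14.6−20.0)
= 0.240 × 1.024^-5.40 = 0.240 × 0.8798 = 0.2112 d⁻¹.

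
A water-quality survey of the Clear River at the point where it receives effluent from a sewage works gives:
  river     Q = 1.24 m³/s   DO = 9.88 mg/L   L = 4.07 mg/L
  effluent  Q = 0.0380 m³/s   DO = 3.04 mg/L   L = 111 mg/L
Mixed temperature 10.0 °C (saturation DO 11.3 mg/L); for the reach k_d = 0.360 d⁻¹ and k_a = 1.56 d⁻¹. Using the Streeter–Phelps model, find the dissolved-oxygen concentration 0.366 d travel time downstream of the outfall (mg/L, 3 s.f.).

DO ≈ 9.71 mg/L

Mixed DO = (1.24×9.88 + 0.0380×3.04)/(1.24+0.0380) = 12.37/1.278 = 9.677 mg/L.
Mixed L₀ = (1.24×4.07 + 0.0380×111)/(1.278) = 9.265/1.278 = 7.249 mg/L.
Initial deficit D₀ = C_s − DO₀ = 11.3 − 9.677 = 1.623 mg/L.
D(0.366) = [0.360×7.249/(1.56−0.360)](e^(−0.360×0.366) − e^(−1.56×0.366)) + 1.623 e^(−1.56×0.366)
= 2.175 × (0.8766 − 0.5650) + 1.623 × 0.5650 = 1.595 mg/L.
DO = 11.3 − 1.595 = 9.705 mg/L.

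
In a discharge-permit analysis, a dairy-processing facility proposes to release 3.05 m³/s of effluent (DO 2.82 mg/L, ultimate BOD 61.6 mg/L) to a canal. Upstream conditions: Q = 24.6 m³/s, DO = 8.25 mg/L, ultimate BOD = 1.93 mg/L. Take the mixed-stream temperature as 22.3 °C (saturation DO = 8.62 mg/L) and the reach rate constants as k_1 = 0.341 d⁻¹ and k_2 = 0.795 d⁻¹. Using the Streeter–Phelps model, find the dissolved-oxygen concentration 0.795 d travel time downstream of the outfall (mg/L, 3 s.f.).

Mixed DO = (24.6×8.25 + 3.05×2.82)/(24.6+3.05) = 211.6/27.65 = 7.651 mg/L.
Mixed L₀ = (24.6×1.93 + 3.05×61.6)/(27.65) = 235.4/27.65 = 8.512 mg/L.
Initial deficit D₀ = C_s − DO₀ = 8.62 − 7.651 = 0.9690 mg/L.
D(0.795) = [0.341×8.512/(0.795−0.341)](e^(−0.341×0.795) − e^(−0.795×0.795)) + 0.9690 e^(−0.795×0.795)
= 6.393 × (0.7625 − 0.5315) + 0.9690 × 0.5315 = 1.992 mg/L.
DO = 8.62 − 1.992 = 6.628 mg/L.

DO ≈ 6.63 mg/L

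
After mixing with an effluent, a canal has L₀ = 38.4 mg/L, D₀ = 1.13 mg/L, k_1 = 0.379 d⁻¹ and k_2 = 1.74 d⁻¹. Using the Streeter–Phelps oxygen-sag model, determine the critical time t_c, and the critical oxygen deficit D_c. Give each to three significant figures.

t_c = [1/(k_2−k_1)] ln[(k_2/k_1)(1 − D₀(k_2−k_1)/(k_1 L₀))]
= [1/(1.74−0.379)] ln[(1.74/0.379)(1 − 1.13×1.361/(0.379×38.4))]
= (1/1.361) ln[4.591 × 0.8943] = 0.7348 × ln(4.106) = 0.7348 × 1.412 = 1.038 d.
D_c = (k_1/k_2) L₀ e^(−k_1 t_c) = (0.379/1.74) × 38.4 × e^(−0.379×1.038) = 0.2178 × 38.4 × 0.6748 = 5.644 mg/L.

t_c ≈ 1.04 d; D_c ≈ 5.64 mg/L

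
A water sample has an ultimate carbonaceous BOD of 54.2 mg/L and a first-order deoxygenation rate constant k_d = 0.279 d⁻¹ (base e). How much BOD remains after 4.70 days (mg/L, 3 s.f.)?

L ≈ 14.6 mg/L

L_t = L₀ e^(−k_d t) = 54.2 × e^(−0.279×4.70) = 54.2 × 0.2695 = 14.61 mg/L.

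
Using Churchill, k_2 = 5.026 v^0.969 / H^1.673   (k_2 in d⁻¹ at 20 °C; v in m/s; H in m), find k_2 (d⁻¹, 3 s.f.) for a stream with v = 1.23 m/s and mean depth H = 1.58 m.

k_2 ≈ 2.86 d⁻¹

k_2 = 5.026 × 1.23^0.969 / 1.58^1.673 = 5.026 × 1.222 / 2.150 = 2.858 d⁻¹.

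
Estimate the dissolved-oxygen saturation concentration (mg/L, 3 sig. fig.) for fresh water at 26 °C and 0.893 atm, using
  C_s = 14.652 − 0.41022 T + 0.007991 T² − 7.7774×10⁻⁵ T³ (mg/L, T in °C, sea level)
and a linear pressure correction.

C_s ≈ 7.16 mg/L

At sea level: C_s = 14.652 − 0.41022×26 + 0.007991×26² − 7.7774×10⁻⁵×26³ = 8.021 mg/L.
Pressure correction: C_s' = 8.021 × 0.893 = 7.163 mg/L.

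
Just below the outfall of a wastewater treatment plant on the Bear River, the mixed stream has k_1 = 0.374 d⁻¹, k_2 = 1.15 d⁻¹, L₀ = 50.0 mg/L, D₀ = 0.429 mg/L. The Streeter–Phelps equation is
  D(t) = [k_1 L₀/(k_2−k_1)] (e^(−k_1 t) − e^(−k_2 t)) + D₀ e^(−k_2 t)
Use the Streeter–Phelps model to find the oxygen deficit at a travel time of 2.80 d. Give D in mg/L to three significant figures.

D ≈ 7.51 mg/L

k_1 L₀/(k_2−k_1) = 0.374×50.0/(1.15−0.374) = 18.70/0.7760 = 24.10 mg/L.
e^(−k_1 t) = e^(−0.374×2.800) = 0.3509; e^(−k_2 t) = e^(−1.15×2.800) = 0.03996.
D = 24.10 × (0.3509 − 0.03996) + 0.429 × 0.03996 = 7.494 + 0.01714 = 7.511 mg/L.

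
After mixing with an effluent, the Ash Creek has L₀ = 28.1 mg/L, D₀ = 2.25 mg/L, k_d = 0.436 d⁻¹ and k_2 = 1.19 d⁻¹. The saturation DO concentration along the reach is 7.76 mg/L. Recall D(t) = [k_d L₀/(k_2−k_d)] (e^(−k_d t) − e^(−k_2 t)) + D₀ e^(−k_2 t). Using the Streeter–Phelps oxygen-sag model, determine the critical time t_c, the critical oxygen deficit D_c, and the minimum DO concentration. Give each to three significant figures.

t_c ≈ 1.13 d; D_c ≈ 6.28 mg/L; min DO ≈ 1.48 mg/L

t_c = [1/(k_2−k_d)] ln[(k_2/k_d)(1 − D₀(k_2−k_d)/(k_d L₀))]
= [1/(1.19−0.436)] ln[(1.19/0.436)(1 − 2.25×0.7540/(0.436×28.1))]
= (1/0.7540) ln[2.729 × 0.8615] = 1.326 × ln(2.351) = 1.326 × 0.8550 = 1.134 d.
D_c = (k_d/k_2) L₀ e^(−k_d t_c) = (0.436/1.19) × 28.1 × e^(−0.436×1.134) = 0.3664 × 28.1 × 0.6099 = 6.279 mg/L.
Minimum DO = C_s − D_c = 7.76 − 6.279 = 1.481 mg/L.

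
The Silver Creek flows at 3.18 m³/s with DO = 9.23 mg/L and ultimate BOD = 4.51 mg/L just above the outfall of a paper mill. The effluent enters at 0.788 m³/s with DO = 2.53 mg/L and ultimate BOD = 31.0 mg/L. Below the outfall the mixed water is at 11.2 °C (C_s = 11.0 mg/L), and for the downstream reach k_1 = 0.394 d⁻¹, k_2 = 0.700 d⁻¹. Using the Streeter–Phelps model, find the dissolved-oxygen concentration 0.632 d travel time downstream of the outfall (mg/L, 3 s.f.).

Mixed DO = (3.18×9.23 + 0.788×2.53)/(3.18+0.788) = 31.35/3.968 = 7.899 mg/L.
Mixed L₀ = (3.18×4.51 + 0.788×31.0)/(3.968) = 38.77/3.968 = 9.771 mg/L.
Initial deficit D₀ = C_s − DO₀ = 11.0 − 7.899 = 3.101 mg/L.
D(0.632) = [0.394×9.771/(0.700−0.394)](e^(−0.394×0.632) − e^(−0.700×0.632)) + 3.101 e^(−0.700×0.632)
= 12.58 × (0.7796 − 0.6425) + 3.101 × 0.6425 = 3.717 mg/L.
DO = 11.0 − 3.717 = 7.283 mg/L.

DO ≈ 7.28 mg/L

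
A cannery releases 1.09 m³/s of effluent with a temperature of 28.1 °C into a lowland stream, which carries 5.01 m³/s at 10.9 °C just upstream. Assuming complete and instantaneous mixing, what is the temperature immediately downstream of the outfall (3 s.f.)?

Flow-weighted mixing: C = (Q_r C_r + Q_w C_w)/(Q_r + Q_w)
= (5.01×10.9 + 1.09×28.1)/(5.01 + 1.09) = 85.24/6.100 = 13.97 °C.

14.0 °C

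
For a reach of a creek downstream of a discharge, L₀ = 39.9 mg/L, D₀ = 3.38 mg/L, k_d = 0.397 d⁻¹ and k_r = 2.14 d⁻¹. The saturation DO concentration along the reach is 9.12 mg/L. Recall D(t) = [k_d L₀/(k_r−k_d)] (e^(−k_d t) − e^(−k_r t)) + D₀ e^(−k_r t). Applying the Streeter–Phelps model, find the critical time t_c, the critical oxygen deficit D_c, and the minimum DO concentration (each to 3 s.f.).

At the critical point dD/dt = 0, so k_d L₀ e^(−k_d t) = k_r D. Substituting D(t) from the Streeter–Phelps equation and solving for t gives
t_c = ln[(k_r/k_d)(1 − D₀(k_r−k_d)/(k_d L₀))] / (k_r−k_d).
Here k_r−k_d = 1.743 d⁻¹ and 1 − D₀(k_r−k_d)/(k_d L₀) = 1 − 3.38×1.743/(0.397×39.9) = 0.6281, so
t_c = ln(5.390 × 0.6281) / 1.743 = 1.220 / 1.743 = 0.6997 d.
L(t_c) = L₀ e^(−k_d t_c) = 39.9 × 0.7575 = 30.22 mg/L, and at the critical point k_r D_c = k_d L, so D_c = (0.397/2.14) × 30.22 = 5.607 mg/L.
Minimum DO = C_s − D_c = 9.12 − 5.607 = 3.513 mg/L.

t_c ≈ 0.700 d; D_c ≈ 5.61 mg/L; min DO ≈ 3.51 mg/L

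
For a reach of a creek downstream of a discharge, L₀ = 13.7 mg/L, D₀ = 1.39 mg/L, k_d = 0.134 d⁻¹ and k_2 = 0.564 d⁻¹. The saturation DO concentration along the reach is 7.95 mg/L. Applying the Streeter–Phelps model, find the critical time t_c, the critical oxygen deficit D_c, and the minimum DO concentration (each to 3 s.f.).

t_c ≈ 2.43 d; D_c ≈ 2.35 mg/L; min DO ≈ 5.60 mg/L

With k_2/k_d = 4.209 and 1 − D₀(k_2−k_d)/(k_d L₀) = 0.6744,
t_c = ln(4.209 × 0.6744) / (0.564 − 0.134) = ln(2.839) / 0.4300 = 1.043/0.4300 = 2.426 d.
D_c = (k_d/k_2) L₀ e^(−k_d t_c) = (0.134/0.564) × 13.7 × e^(−0.134×2.426) = 0.2376 × 13.7 × 0.7224 = 2.352 mg/L.
Minimum DO = C_s − D_c = 7.95 − 2.352 = 5.598 mg/L.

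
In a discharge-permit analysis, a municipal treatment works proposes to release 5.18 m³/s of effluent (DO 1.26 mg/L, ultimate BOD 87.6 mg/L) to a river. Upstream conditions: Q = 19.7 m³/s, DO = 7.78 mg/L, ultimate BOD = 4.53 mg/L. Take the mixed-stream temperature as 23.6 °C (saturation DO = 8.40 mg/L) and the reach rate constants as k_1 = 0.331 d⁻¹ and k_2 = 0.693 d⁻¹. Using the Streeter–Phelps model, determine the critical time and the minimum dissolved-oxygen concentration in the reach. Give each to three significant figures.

t_c ≈ 1.75 d; minimum DO ≈ 2.56 mg/L

Mixed DO = (19.7×7.78 + 5.18×1.26)/(19.7+5.18) = 159.8/24.88 = 6.423 mg/L.
Mixed L₀ = (19.7×4.53 + 5.18×87.6)/(24.88) = 543.0/24.88 = 21.83 mg/L.
Initial deficit D₀ = C_s − DO₀ = 8.40 − 6.423 = 1.977 mg/L.
t_c = (1/0.3620) ln[(0.693/0.331)(1 − 1.977×0.3620/(0.331×21.83))] = 2.762 × ln(1.886) = 1.753 d.
D_c = (0.331/0.693) × 21.83 × e^(−0.331×1.753) = 0.4776 × 21.83 × 0.5598 = 5.835 mg/L.
Minimum DO = 8.40 − 5.835 = 2.565 mg/L.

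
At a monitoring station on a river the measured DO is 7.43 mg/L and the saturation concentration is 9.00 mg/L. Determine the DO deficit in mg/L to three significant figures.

D = C_s − C = 9.00 − 7.43 = 1.57 mg/L.

D ≈ 1.57 mg/L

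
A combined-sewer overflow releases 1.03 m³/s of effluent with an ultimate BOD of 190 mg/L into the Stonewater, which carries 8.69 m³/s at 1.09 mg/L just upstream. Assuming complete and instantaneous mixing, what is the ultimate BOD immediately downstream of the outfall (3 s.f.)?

Flow-weighted mixing: C = (Q_r C_r + Q_w C_w)/(Q_r + Q_w)
= (8.69×1.09 + 1.03×190)/(8.69 + 1.03) = 205.2/9.720 = 21.11 mg/L.

21.1 mg/L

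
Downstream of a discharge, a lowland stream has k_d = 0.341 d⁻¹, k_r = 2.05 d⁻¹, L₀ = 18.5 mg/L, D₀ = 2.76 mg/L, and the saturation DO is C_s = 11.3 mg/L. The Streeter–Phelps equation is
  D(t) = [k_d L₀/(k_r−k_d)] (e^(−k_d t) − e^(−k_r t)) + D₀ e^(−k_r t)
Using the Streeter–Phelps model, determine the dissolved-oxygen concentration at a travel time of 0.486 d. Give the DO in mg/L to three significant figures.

DO ≈ 8.52 mg/L

k_d L₀/(k_r−k_d) = 0.341×18.5/(2.05−0.341) = 6.309/1.709 = 3.691 mg/L.
e^(−k_d t) = e^(−0.341×0.4860) = 0.8473; e^(−k_r t) = e^(−2.05×0.4860) = 0.3692.
D = 3.691 × (0.8473 − 0.3692) + 2.76 × 0.3692 = 1.765 + 1.019 = 2.784 mg/L.
DO = C_s − D = 11.3 − 2.784 = 8.516 mg/L.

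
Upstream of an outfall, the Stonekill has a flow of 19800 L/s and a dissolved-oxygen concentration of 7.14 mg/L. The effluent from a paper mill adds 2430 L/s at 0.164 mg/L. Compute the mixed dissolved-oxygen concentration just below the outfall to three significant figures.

6.38 mg/L

Flow-weighted mixing: C = (Q_r C_r + Q_w C_w)/(Q_r + Q_w)
= (19800×7.14 + 2430×0.164)/(19800 + 2430) = 141800/22230 = 6.377 mg/L.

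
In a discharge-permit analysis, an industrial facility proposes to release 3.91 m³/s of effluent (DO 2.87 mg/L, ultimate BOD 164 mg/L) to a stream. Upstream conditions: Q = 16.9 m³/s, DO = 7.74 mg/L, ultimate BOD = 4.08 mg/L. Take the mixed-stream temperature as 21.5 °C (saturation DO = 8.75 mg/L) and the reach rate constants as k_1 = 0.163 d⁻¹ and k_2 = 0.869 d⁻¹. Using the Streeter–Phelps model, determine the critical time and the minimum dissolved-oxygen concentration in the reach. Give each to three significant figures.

Mixed DO = (16.9×7.74 + 3.91×2.87)/(16.9+3.91) = 142.0/20.81 = 6.825 mg/L.
Mixed L₀ = (16.9×4.08 + 3.91×164)/(20.81) = 710.2/20.81 = 34.13 mg/L.
Initial deficit D₀ = C_s − DO₀ = 8.75 − 6.825 = 1.925 mg/L.
t_c = (1/0.7060) ln[(0.869/0.163)(1 − 1.925×0.7060/(0.163×34.13))] = 1.416 × ln(4.029) = 1.974 d.
D_c = (0.163/0.869) × 34.13 × e^(−0.163×1.974) = 0.1876 × 34.13 × 0.7249 = 4.640 mg/L.
Minimum DO = 8.75 − 4.640 = 4.110 mg/L.

t_c ≈ 1.97 d; minimum DO ≈ 4.11 mg/L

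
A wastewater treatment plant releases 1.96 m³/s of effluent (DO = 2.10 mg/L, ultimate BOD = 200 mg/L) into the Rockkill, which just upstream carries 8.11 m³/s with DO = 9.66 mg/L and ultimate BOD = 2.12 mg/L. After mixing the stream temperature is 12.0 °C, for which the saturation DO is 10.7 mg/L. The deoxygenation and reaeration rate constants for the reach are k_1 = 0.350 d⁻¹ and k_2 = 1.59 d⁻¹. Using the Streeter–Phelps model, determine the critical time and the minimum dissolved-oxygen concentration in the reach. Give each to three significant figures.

t_c ≈ 1.02 d; minimum DO ≈ 4.44 mg/L

Mixed DO = (8.11×9.66 + 1.96×2.10)/(8.11+1.96) = 82.46/10.07 = 8.189 mg/L.
Mixed L₀ = (8.11×2.12 + 1.96×200)/(10.07) = 409.2/10.07 = 40.63 mg/L.
Initial deficit D₀ = C_s − DO₀ = 10.7 − 8.189 = 2.511 mg/L.
t_c = (1/1.240) ln[(1.59/0.350)(1 − 2.511×1.240/(0.350×40.63))] = 0.8065 × ln(3.548) = 1.021 d.
D_c = (0.350/1.59) × 40.63 × e^(−0.350×1.021) = 0.2201 × 40.63 × 0.6995 = 6.256 mg/L.
Minimum DO = 10.7 − 6.256 = 4.444 mg/L.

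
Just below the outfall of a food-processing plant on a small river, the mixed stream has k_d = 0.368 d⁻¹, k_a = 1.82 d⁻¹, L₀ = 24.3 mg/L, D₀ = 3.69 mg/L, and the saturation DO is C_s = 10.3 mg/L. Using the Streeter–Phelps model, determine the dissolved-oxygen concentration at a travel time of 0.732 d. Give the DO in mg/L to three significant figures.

k_d L₀/(k_a−k_d) = 0.368×24.3/(1.82−0.368) = 8.942/1.452 = 6.159 mg/L.
e^(−k_d t) = e^(−0.368×0.7320) = 0.7639; e^(−k_a t) = e^(−1.82×0.7320) = 0.2639.
D = 6.159 × (0.7639 − 0.2639) + 3.69 × 0.2639 = 3.079 + 0.9737 = 4.053 mg/L.
DO = C_s − D = 10.3 − 4.053 = 6.247 mg/L.

DO ≈ 6.25 mg/L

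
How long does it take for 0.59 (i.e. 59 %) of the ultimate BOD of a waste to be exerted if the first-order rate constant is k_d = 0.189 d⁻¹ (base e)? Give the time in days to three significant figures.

t ≈ 4.72 d

y/L₀ = 1 − e^(−k_d t) = 0.59 ⇒ e^(−k_d t) = 0.410
t = −ln(0.410) / 0.189 = 0.8916 / 0.189 = 4.717 d.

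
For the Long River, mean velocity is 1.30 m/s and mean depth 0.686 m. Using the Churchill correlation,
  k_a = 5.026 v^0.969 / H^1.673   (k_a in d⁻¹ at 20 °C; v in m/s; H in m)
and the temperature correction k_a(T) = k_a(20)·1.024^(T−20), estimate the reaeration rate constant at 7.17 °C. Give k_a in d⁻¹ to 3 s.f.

k_a ≈ 8.98 d⁻¹

k_a(20) = 5.026 × 1.30^0.969 / 0.686^1.673 = 5.026 × 1.289 / 0.5323 = 12.17 d⁻¹.
k_a(7.17) = 12.17 × 1.024^(7.17−20) = 12.17 × 0.7377 = 8.981 d⁻¹.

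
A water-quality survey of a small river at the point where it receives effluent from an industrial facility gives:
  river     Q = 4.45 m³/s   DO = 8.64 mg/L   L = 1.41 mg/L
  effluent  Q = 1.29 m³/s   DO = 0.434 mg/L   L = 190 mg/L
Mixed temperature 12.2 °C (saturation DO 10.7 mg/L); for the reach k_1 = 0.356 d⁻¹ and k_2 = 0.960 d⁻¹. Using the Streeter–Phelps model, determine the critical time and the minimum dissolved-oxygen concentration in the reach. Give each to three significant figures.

t_c ≈ 1.37 d; minimum DO ≈ 0.731 mg/L

Mixed DO = (4.45×8.64 + 1.29×0.434)/(4.45+1.29) = 39.01/5.740 = 6.796 mg/L.
Mixed L₀ = (4.45×1.41 + 1.29×190)/(5.740) = 251.4/5.740 = 43.79 mg/L.
Initial deficit D₀ = C_s − DO₀ = 10.7 − 6.796 = 3.904 mg/L.
t_c = (1/0.6040) ln[(0.960/0.356)(1 − 3.904×0.6040/(0.356×43.79))] = 1.656 × ln(2.289) = 1.371 d.
D_c = (0.356/0.960) × 43.79 × e^(−0.356×1.371) = 0.3708 × 43.79 × 0.6138 = 9.969 mg/L.
Minimum DO = 10.7 − 9.969 = 0.7313 mg/L.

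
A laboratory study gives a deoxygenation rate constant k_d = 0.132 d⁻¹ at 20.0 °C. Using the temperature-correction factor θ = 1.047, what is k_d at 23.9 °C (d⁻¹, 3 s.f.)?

k_d(T₂) = k_d(T₁) · θ^(T₂−T₁) = 0.132 × 1.047^(23.9−20.0)
= 0.132 × 1.047^3.90 = 0.132 × 1.196 = 0.1579 d⁻¹.

k_d ≈ 0.158 d⁻¹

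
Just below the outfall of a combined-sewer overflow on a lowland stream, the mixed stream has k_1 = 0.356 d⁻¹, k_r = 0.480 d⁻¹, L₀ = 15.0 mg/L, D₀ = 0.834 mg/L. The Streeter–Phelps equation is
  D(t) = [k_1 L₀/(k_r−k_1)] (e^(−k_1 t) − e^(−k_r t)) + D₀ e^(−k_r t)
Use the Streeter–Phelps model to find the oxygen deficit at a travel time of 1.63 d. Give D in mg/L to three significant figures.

k_1 L₀/(k_r−k_1) = 0.356×15.0/(0.480−0.356) = 5.340/0.1240 = 43.06 mg/L.
e^(−k_1 t) = e^(−0.356×1.630) = 0.5597; e^(−k_r t) = e^(−0.480×1.630) = 0.4573.
D = 43.06 × (0.5597 − 0.4573) + 0.834 × 0.4573 = 4.411 + 0.3814 = 4.793 mg/L.

D ≈ 4.79 mg/L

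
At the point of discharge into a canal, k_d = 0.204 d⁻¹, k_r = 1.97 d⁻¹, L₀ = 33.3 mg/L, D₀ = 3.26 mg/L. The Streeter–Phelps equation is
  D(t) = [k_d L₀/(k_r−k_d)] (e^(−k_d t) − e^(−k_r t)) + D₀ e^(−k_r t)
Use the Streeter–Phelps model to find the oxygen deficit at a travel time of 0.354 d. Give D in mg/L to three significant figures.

D ≈ 3.29 mg/L

k_d L₀/(k_r−k_d) = 0.204×33.3/(1.97−0.204) = 6.793/1.766 = 3.847 mg/L.
e^(−k_d t) = e^(−0.204×0.3540) = 0.9303; e^(−k_r t) = e^(−1.97×0.3540) = 0.4979.
D = 3.847 × (0.9303 − 0.4979) + 3.26 × 0.4979 = 1.663 + 1.623 = 3.287 mg/L.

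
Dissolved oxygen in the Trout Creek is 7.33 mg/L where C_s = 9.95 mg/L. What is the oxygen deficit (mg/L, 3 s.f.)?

D ≈ 2.62 mg/L

D = C_s − C = 9.95 − 7.33 = 2.62 mg/L.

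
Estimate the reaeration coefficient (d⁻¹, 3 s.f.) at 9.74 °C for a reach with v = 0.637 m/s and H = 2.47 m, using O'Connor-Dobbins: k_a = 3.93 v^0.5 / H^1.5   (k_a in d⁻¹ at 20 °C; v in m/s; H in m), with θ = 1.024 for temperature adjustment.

k_a(20) = 3.93 × 0.637^0.5 / 2.47^1.5 = 3.93 × 0.7981 / 3.882 = 0.8080 d⁻¹.
k_a(9.74) = 0.8080 × 1.024^(9.74−20) = 0.8080 × 0.7840 = 0.6335 d⁻¹.

k_a ≈ 0.633 d⁻¹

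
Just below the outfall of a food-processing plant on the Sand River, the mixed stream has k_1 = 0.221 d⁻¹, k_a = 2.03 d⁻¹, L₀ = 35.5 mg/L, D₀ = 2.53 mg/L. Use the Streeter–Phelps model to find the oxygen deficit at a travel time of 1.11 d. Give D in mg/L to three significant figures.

k_1 L₀/(k_a−k_1) = 0.221×35.5/(2.03−0.221) = 7.846/1.809 = 4.337 mg/L.
e^(−k_1 t) = e^(−0.221×1.110) = 0.7825; e^(−k_a t) = e^(−2.03×1.110) = 0.1051.
D = 4.337 × (0.7825 − 0.1051) + 2.53 × 0.1051 = 2.938 + 0.2658 = 3.204 mg/L.

D ≈ 3.20 mg/L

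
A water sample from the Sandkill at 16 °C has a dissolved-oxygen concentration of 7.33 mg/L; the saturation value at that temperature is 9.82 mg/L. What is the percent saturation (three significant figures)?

74.6 % saturation

% saturation = C/C_s × 100 = 7.33/9.82 × 100 = 74.6 %.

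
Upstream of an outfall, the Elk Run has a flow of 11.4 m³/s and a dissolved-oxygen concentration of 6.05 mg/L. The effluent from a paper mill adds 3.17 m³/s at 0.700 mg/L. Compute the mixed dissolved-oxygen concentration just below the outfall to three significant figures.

Flow-weighted mixing: C = (Q_r C_r + Q_w C_w)/(Q_r + Q_w)
= (11.4×6.05 + 3.17×0.700)/(11.4 + 3.17) = 71.19/14.57 = 4.886 mg/L.

4.89 mg/L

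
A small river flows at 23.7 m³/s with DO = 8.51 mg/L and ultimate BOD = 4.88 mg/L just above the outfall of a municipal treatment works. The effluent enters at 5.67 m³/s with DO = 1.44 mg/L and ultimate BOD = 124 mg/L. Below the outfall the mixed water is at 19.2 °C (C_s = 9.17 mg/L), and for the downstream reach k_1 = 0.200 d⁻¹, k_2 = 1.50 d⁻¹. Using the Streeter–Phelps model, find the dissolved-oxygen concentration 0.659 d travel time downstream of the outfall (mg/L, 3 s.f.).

DO ≈ 6.25 mg/L

Mixed DO = (23.7×8.51 + 5.67×1.44)/(23.7+5.67) = 209.9/29.37 = 7.145 mg/L.
Mixed L₀ = (23.7×4.88 + 5.67×124)/(29.37) = 818.7/29.37 = 27.88 mg/L.
Initial deficit D₀ = C_s − DO₀ = 9.17 − 7.145 = 2.025 mg/L.
D(0.659) = [0.200×27.88/(1.50−0.200)](e^(−0.200×0.659) − e^(−1.50×0.659)) + 2.025 e^(−1.50×0.659)
= 4.289 × (0.8765 − 0.3721) + 2.025 × 0.3721 = 2.917 mg/L.
DO = 9.17 − 2.917 = 6.253 mg/L.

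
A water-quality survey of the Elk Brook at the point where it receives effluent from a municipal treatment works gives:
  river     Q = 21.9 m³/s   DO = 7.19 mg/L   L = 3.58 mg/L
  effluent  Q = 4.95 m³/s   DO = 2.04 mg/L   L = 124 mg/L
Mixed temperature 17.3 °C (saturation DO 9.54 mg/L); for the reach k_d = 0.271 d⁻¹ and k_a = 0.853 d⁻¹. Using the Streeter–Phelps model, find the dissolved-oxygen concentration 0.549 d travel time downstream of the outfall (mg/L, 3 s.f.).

DO ≈ 4.65 mg/L

Mixed DO = (21.9×7.19 + 4.95×2.04)/(21.9+4.95) = 167.6/26.85 = 6.241 mg/L.
Mixed L₀ = (21.9×3.58 + 4.95×124)/(26.85) = 692.2/26.85 = 25.78 mg/L.
Initial deficit D₀ = C_s − DO₀ = 9.54 − 6.241 = 3.299 mg/L.
D(0.549) = [0.271×25.78/(0.853−0.271)](e^(−0.271×0.549) − e^(−0.853×0.549)) + 3.299 e^(−0.853×0.549)
= 12.00 × (0.8618 − 0.6261) + 3.299 × 0.6261 = 4.895 mg/L.
DO = 9.54 − 4.895 = 4.645 mg/L.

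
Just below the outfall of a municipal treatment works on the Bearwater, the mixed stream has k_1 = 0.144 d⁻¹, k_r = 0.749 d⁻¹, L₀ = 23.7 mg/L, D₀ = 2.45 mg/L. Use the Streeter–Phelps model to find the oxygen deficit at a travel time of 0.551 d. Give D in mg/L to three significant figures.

k_1 L₀/(k_r−k_1) = 0.144×23.7/(0.749−0.144) = 3.413/0.6050 = 5.641 mg/L.
e^(−k_1 t) = e^(−0.144×0.5510) = 0.9237; e^(−k_r t) = e^(−0.749×0.5510) = 0.6619.
D = 5.641 × (0.9237 − 0.6619) + 2.45 × 0.6619 = 1.477 + 1.622 = 3.099 mg/L.

D ≈ 3.10 mg/L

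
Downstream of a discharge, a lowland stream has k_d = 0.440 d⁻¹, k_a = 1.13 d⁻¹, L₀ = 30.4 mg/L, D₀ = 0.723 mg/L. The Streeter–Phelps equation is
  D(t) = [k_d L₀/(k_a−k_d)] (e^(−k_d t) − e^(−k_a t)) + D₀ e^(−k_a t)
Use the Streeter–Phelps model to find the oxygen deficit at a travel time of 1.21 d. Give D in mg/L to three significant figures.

k_d L₀/(k_a−k_d) = 0.440×30.4/(1.13−0.440) = 13.38/0.6900 = 19.39 mg/L.
e^(−k_d t) = e^(−0.440×1.210) = 0.5872; e^(−k_a t) = e^(−1.13×1.210) = 0.2548.
D = 19.39 × (0.5872 − 0.2548) + 0.723 × 0.2548 = 6.444 + 0.1842 = 6.628 mg/L.

D ≈ 6.63 mg/L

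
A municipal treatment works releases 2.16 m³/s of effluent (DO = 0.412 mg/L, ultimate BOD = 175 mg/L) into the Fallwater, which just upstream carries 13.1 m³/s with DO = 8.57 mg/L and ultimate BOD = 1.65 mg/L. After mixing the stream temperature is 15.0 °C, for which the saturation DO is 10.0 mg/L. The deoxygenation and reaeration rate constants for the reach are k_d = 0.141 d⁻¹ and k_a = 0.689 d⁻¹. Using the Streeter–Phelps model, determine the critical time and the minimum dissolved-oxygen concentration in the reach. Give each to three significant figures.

Mixed DO = (13.1×8.57 + 2.16×0.412)/(13.1+2.16) = 113.2/15.26 = 7.415 mg/L.
Mixed L₀ = (13.1×1.65 + 2.16×175)/(15.26) = 399.6/15.26 = 26.19 mg/L.
Initial deficit D₀ = C_s − DO₀ = 10.0 − 7.415 = 2.585 mg/L.
t_c = (1/0.5480) ln[(0.689/0.141)(1 − 2.585×0.5480/(0.141×26.19))] = 1.825 × ln(3.012) = 2.012 d.
D_c = (0.141/0.689) × 26.19 × e^(−0.141×2.012) = 0.2046 × 26.19 × 0.7530 = 4.035 mg/L.
Minimum DO = 10.0 − 4.035 = 5.965 mg/L.

t_c ≈ 2.01 d; minimum DO ≈ 5.96 mg/L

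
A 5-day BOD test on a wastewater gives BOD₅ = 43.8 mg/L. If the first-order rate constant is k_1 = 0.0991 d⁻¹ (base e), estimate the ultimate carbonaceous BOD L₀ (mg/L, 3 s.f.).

BOD₅ = L₀(1 − e^(−5k_1)) ⇒ L₀ = BOD₅ / (1 − e^(−5×0.0991))
= 43.8 / (1 − 0.6093) = 43.8 / 0.3907 = 112.1 mg/L.

L₀ ≈ 112 mg/L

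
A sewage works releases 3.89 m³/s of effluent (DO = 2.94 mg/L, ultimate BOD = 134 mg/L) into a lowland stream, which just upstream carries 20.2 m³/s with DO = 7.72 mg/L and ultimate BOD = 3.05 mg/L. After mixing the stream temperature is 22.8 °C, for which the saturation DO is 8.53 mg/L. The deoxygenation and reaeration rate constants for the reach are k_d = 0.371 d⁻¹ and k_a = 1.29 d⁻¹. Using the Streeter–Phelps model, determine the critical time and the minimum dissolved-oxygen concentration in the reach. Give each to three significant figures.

Mixed DO = (20.2×7.72 + 3.89×2.94)/(20.2+3.89) = 167.4/24.09 = 6.948 mg/L.
Mixed L₀ = (20.2×3.05 + 3.89×134)/(24.09) = 582.9/24.09 = 24.20 mg/L.
Initial deficit D₀ = C_s − DO₀ = 8.53 − 6.948 = 1.582 mg/L.
t_c = (1/0.9190) ln[(1.29/0.371)(1 − 1.582×0.9190/(0.371×24.20))] = 1.088 × ln(2.914) = 1.164 d.
D_c = (0.371/1.29) × 24.20 × e^(−0.371×1.164) = 0.2876 × 24.20 × 0.6494 = 4.519 mg/L.
Minimum DO = 8.53 − 4.519 = 4.011 mg/L.

t_c ≈ 1.16 d; minimum DO ≈ 4.01 mg/L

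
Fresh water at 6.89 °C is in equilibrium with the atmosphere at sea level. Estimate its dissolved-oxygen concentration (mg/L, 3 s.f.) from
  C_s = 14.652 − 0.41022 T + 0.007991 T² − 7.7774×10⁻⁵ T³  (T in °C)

C_s = 14.652 − 0.41022×6.89 + 0.007991×6.89² − 7.7774×10⁻⁵×6.89³ = 12.18 mg/L.

C_s ≈ 12.2 mg/L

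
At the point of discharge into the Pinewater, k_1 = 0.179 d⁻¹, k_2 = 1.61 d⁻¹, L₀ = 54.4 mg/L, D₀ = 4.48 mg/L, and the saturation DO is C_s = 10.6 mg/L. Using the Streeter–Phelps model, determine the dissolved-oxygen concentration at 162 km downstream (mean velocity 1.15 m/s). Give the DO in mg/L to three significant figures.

Travel time t = x/v = 162 km / (1.15 m/s) = 162000 m / 1.15 m/s = 140900 s = 1.630 d.
k_1 L₀/(k_2−k_1) = 0.179×54.4/(1.61−0.179) = 9.738/1.431 = 6.805 mg/L.
e^(−k_1 t) = e^(−0.179×1.630) = 0.7469; e^(−k_2 t) = e^(−1.61×1.630) = 0.07244.
D = 6.805 × (0.7469 − 0.07244) + 4.48 × 0.07244 = 4.589 + 0.3245 = 4.914 mg/L.
DO = C_s − D = 10.6 − 4.914 = 5.686 mg/L.

DO ≈ 5.69 mg/L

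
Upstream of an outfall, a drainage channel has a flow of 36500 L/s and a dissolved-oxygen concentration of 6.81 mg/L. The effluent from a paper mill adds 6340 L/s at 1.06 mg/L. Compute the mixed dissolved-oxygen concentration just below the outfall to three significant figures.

5.96 mg/L

Flow-weighted mixing: C = (Q_r C_r + Q_w C_w)/(Q_r + Q_w)
= (36500×6.81 + 6340×1.06)/(36500 + 6340) = 255300/42840 = 5.959 mg/L.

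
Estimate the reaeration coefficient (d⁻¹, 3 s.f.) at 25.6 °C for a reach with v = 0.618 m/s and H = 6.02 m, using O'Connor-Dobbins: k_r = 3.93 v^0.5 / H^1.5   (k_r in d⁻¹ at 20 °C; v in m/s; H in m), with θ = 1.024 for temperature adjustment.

k_r(20) = 3.93 × 0.618^0.5 / 6.02^1.5 = 3.93 × 0.7861 / 14.77 = 0.2092 d⁻¹.
k_r(25.6) = 0.2092 × 1.024^(25.6−20) = 0.2092 × 1.142 = 0.2389 d⁻¹.

k_r ≈ 0.239 d⁻¹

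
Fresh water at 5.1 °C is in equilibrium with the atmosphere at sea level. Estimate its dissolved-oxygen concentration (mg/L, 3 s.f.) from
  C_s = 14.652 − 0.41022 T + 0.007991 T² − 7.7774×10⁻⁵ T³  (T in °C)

C_s = 14.652 − 0.41022×5.1 + 0.007991×5.1² − 7.7774×10⁻⁵×5.1³ = 12.76 mg/L.

C_s ≈ 12.8 mg/L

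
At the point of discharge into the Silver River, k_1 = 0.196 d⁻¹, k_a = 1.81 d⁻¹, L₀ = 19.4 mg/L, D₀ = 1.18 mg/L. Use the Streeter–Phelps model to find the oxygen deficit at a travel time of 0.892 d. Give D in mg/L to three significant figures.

D ≈ 1.74 mg/L

k_1 L₀/(k_a−k_1) = 0.196×19.4/(1.81−0.196) = 3.802/1.614 = 2.356 mg/L.
e^(−k_1 t) = e^(−0.196×0.8920) = 0.8396; e^(−k_a t) = e^(−1.81×0.8920) = 0.1990.
D = 2.356 × (0.8396 − 0.1990) + 1.18 × 0.1990 = 1.509 + 0.2348 = 1.744 mg/L.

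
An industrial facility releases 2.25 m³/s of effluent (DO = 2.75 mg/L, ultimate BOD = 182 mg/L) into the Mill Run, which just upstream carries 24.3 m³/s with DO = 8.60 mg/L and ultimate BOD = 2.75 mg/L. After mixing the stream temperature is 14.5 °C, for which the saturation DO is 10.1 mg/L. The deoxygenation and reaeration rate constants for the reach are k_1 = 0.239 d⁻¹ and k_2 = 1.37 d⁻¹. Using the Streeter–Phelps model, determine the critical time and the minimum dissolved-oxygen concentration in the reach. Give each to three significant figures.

Mixed DO = (24.3×8.60 + 2.25×2.75)/(24.3+2.25) = 215.2/26.55 = 8.104 mg/L.
Mixed L₀ = (24.3×2.75 + 2.25×182)/(26.55) = 476.3/26.55 = 17.94 mg/L.
Initial deficit D₀ = C_s − DO₀ = 10.1 − 8.104 = 1.996 mg/L.
t_c = (1/1.131) ln[(1.37/0.239)(1 − 1.996×1.131/(0.239×17.94))] = 0.8842 × ln(2.715) = 0.8830 d.
D_c = (0.239/1.37) × 17.94 × e^(−0.239×0.8830) = 0.1745 × 17.94 × 0.8097 = 2.534 mg/L.
Minimum DO = 10.1 − 2.534 = 7.566 mg/L.

t_c ≈ 0.883 d; minimum DO ≈ 7.57 mg/L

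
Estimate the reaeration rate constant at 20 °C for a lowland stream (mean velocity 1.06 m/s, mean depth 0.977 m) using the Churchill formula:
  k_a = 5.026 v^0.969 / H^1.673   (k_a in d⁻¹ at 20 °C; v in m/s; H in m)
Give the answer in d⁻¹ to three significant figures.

k_a ≈ 5.53 d⁻¹

k_a = 5.026 × 1.06^0.969 / 0.977^1.673 = 5.026 × 1.058 / 0.9618 = 5.529 d⁻¹.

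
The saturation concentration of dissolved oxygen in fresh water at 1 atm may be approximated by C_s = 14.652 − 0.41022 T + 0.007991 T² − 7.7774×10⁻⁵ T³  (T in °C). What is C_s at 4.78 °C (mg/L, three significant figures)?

C_s ≈ 12.9 mg/L

C_s = 14.652 − 0.41022×4.78 + 0.007991×4.78² − 7.7774×10⁻⁵×4.78³ = 12.87 mg/L.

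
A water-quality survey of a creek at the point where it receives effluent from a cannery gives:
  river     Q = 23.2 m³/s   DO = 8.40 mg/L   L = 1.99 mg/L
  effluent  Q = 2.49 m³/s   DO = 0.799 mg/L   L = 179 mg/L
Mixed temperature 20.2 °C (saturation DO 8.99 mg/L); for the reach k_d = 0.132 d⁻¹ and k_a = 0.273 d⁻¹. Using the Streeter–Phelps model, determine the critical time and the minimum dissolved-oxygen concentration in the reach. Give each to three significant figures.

Mixed DO = (23.2×8.40 + 2.49×0.799)/(23.2+2.49) = 196.9/25.69 = 7.663 mg/L.
Mixed L₀ = (23.2×1.99 + 2.49×179)/(25.69) = 491.9/25.69 = 19.15 mg/L.
Initial deficit D₀ = C_s − DO₀ = 8.99 − 7.663 = 1.327 mg/L.
t_c = (1/0.1410) ln[(0.273/0.132)(1 − 1.327×0.1410/(0.132×19.15))] = 7.092 × ln(1.915) = 4.608 d.
D_c = (0.132/0.273) × 19.15 × e^(−0.132×4.608) = 0.4835 × 19.15 × 0.5443 = 5.039 mg/L.
Minimum DO = 8.99 − 5.039 = 3.951 mg/L.

t_c ≈ 4.61 d; minimum DO ≈ 3.95 mg/L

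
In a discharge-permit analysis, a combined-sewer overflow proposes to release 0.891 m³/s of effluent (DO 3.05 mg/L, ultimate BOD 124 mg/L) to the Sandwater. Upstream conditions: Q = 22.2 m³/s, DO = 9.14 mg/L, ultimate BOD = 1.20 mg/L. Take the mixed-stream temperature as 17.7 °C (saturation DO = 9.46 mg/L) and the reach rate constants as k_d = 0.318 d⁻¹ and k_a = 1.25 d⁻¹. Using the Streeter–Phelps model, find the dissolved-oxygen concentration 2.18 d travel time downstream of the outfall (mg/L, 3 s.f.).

DO ≈ 8.54 mg/L

Mixed DO = (22.2×9.14 + 0.891×3.05)/(22.2+0.891) = 205.6/23.09 = 8.905 mg/L.
Mixed L₀ = (22.2×1.20 + 0.891×124)/(23.09) = 137.1/23.09 = 5.938 mg/L.
Initial deficit D₀ = C_s − DO₀ = 9.46 − 8.905 = 0.5550 mg/L.
D(2.18) = [0.318×5.938/(1.25−0.318)](e^(−0.318×2.18) − e^(−1.25×2.18)) + 0.5550 e^(−1.25×2.18)
= 2.026 × (0.5000 − 0.06555) + 0.5550 × 0.06555 = 0.9166 mg/L.
DO = 9.46 − 0.9166 = 8.543 mg/L.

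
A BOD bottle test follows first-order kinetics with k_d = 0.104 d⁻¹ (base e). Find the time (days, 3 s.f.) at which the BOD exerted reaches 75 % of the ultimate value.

y/L₀ = 1 − e^(−k_d t) = 0.75 ⇒ e^(−k_d t) = 0.250
t = −ln(0.250) / 0.104 = 1.386 / 0.104 = 13.33 d.

t ≈ 13.3 d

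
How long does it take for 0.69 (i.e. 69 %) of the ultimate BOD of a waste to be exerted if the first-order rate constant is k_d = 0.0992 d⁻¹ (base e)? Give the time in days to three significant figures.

y/L₀ = 1 − e^(−k_d t) = 0.69 ⇒ e^(−k_d t) = 0.310
t = −ln(0.310) / 0.0992 = 1.171 / 0.0992 = 11.81 d.

t ≈ 11.8 d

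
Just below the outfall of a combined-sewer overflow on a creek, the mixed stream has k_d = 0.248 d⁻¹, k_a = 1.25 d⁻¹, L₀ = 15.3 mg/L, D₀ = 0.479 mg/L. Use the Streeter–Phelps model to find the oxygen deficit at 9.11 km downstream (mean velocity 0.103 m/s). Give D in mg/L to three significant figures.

D ≈ 2.02 mg/L

Travel time t = x/v = 9.11 km / (0.103 m/s) = 9110 m / 0.103 m/s = 88450 s = 1.024 d.
k_d L₀/(k_a−k_d) = 0.248×15.3/(1.25−0.248) = 3.794/1.002 = 3.787 mg/L.
e^(−k_d t) = e^(−0.248×1.024) = 0.7758; e^(−k_a t) = e^(−1.25×1.024) = 0.2781.
D = 3.787 × (0.7758 − 0.2781) + 0.479 × 0.2781 = 1.884 + 0.1332 = 2.018 mg/L.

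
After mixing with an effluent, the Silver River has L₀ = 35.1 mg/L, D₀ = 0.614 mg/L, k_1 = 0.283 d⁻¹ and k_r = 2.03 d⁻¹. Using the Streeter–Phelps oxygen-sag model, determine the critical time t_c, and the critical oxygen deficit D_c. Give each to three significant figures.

At the critical point dD/dt = 0, so k_1 L₀ e^(−k_1 t) = k_r D. Substituting D(t) from the Streeter–Phelps equation and solving for t gives
t_c = ln[(k_r/k_1)(1 − D₀(k_r−k_1)/(k_1 L₀))] / (k_r−k_1).
Here k_r−k_1 = 1.747 d⁻¹ and 1 − D₀(k_r−k_1)/(k_1 L₀) = 1 − 0.614×1.747/(0.283×35.1) = 0.8920, so
t_c = ln(7.173 × 0.8920) / 1.747 = 1.856 / 1.747 = 1.062 d.
L(t_c) = L₀ e^(−k_1 t_c) = 35.1 × 0.7403 = 25.99 mg/L, and at the critical point k_r D_c = k_1 L, so D_c = (0.283/2.03) × 25.99 = 3.623 mg/L.

t_c ≈ 1.06 d; D_c ≈ 3.62 mg/L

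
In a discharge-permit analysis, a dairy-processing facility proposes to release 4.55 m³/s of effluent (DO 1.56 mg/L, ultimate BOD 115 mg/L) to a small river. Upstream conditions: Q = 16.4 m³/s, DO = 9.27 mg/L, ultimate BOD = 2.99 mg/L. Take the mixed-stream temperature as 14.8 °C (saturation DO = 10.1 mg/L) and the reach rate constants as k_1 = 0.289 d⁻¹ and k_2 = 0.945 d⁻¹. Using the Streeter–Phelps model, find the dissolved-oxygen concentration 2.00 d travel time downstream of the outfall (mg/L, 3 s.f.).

DO ≈ 4.79 mg/L

Mixed DO = (16.4×9.27 + 4.55×1.56)/(16.4+4.55) = 159.1/20.95 = 7.596 mg/L.
Mixed L₀ = (16.4×2.99 + 4.55×115)/(20.95) = 572.3/20.95 = 27.32 mg/L.
Initial deficit D₀ = C_s − DO₀ = 10.1 − 7.596 = 2.504 mg/L.
D(2.00) = [0.289×27.32/(0.945−0.289)](e^(−0.289×2.00) − e^(−0.945×2.00)) + 2.504 e^(−0.945×2.00)
= 12.03 × (0.5610 − 0.1511) + 2.504 × 0.1511 = 5.312 mg/L.
DO = 10.1 − 5.312 = 4.788 mg/L.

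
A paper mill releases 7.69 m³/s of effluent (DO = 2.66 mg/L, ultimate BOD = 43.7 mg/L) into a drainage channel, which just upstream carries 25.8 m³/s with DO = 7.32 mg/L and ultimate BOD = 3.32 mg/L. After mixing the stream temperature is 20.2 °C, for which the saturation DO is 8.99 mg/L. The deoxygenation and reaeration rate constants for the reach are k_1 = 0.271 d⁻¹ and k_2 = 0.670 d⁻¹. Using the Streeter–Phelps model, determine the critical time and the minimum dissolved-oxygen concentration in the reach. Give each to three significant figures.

Mixed DO = (25.8×7.32 + 7.69×2.66)/(25.8+7.69) = 209.3/33.49 = 6.250 mg/L.
Mixed L₀ = (25.8×3.32 + 7.69×43.7)/(33.49) = 421.7/33.49 = 12.59 mg/L.
Initial deficit D₀ = C_s − DO₀ = 8.99 − 6.250 = 2.740 mg/L.
t_c = (1/0.3990) ln[(0.670/0.271)(1 − 2.740×0.3990/(0.271×12.59))] = 2.506 × ln(1.680) = 1.301 d.
D_c = (0.271/0.670) × 12.59 × e^(−0.271×1.301) = 0.4045 × 12.59 × 0.7030 = 3.580 mg/L.
Minimum DO = 8.99 − 3.580 = 5.410 mg/L.

t_c ≈ 1.30 d; minimum DO ≈ 5.41 mg/L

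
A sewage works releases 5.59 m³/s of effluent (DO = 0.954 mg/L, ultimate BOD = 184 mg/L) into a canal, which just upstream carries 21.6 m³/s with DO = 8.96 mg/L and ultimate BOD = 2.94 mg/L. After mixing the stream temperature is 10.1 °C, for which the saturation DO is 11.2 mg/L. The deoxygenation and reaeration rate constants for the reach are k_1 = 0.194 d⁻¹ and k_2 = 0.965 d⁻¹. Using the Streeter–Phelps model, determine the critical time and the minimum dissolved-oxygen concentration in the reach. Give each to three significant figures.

Mixed DO = (21.6×8.96 + 5.59×0.954)/(21.6+5.59) = 198.9/27.19 = 7.314 mg/L.
Mixed L₀ = (21.6×2.94 + 5.59×184)/(27.19) = 1092/27.19 = 40.16 mg/L.
Initial deficit D₀ = C_s − DO₀ = 11.2 − 7.314 = 3.886 mg/L.
t_c = (1/0.7710) ln[(0.965/0.194)(1 − 3.886×0.7710/(0.194×40.16))] = 1.297 × ln(3.062) = 1.451 d.
D_c = (0.194/0.965) × 40.16 × e^(−0.194×1.451) = 0.2010 × 40.16 × 0.7546 = 6.093 mg/L.
Minimum DO = 11.2 − 6.093 = 5.107 mg/L.

t_c ≈ 1.45 d; minimum DO ≈ 5.11 mg/L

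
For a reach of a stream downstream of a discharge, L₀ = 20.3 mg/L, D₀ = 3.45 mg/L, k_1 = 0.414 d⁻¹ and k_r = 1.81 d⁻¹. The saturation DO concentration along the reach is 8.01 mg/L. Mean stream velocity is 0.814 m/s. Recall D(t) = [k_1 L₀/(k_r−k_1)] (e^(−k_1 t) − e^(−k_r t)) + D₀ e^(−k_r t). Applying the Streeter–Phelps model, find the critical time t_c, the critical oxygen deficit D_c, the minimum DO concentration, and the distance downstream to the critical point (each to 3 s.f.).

t_c ≈ 0.447 d; D_c ≈ 3.86 mg/L; min DO ≈ 4.15 mg/L; x_c ≈ 31.4 km

t_c = [1/(k_r−k_1)] ln[(k_r/k_1)(1 − D₀(k_r−k_1)/(k_1 L₀))]
= [1/(1.81−0.414)] ln[(1.81/0.414)(1 − 3.45×1.396/(0.414×20.3))]
= (1/1.396) ln[4.372 × 0.4269] = 0.7163 × ln(1.867) = 0.7163 × 0.6241 = 0.4470 d.
L(t_c) = L₀ e^(−k_1 t_c) = 20.3 × 0.8310 = 16.87 mg/L, and at the critical point k_r D_c = k_1 L, so D_c = (0.414/1.81) × 16.87 = 3.859 mg/L.
Minimum DO = C_s − D_c = 8.01 − 3.859 = 4.151 mg/L.
x_c = v t_c = 0.814 m/s × 0.4470 d × 86400 s/d = 31440 m ≈ 31.4 km.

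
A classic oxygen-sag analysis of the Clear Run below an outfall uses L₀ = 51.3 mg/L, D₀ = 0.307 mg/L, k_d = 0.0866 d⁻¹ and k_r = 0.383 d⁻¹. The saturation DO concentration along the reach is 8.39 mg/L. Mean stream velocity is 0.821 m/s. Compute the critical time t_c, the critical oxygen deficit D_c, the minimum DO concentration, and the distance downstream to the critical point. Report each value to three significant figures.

t_c ≈ 4.95 d; D_c ≈ 7.56 mg/L; min DO ≈ 0.832 mg/L; x_c ≈ 351 km

t_c = [1/(k_r−k_d)] ln[(k_r/k_d)(1 − D₀(k_r−k_d)/(k_d L₀))]
= [1/(0.383−0.0866)] ln[(0.383/0.0866)(1 − 0.307×0.2964/(0.0866×51.3))]
= (1/0.2964) ln[4.423 × 0.9795] = 3.374 × ln(4.332) = 3.374 × 1.466 = 4.946 d.
D_c = (k_d/k_r) L₀ e^(−k_d t_c) = (0.0866/0.383) × 51.3 × e^(−0.0866×4.946) = 0.2261 × 51.3 × 0.6516 = 7.558 mg/L.
Minimum DO = C_s − D_c = 8.39 − 7.558 = 0.8319 mg/L.
x_c = v t_c = 0.821 m/s × 4.946 d × 86400 s/d = 350900 m ≈ 351 km.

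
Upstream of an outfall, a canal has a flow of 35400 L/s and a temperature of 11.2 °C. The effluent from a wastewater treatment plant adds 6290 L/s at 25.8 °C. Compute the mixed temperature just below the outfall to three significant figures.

13.4 °C

Flow-weighted mixing: C = (Q_r C_r + Q_w C_w)/(Q_r + Q_w)
= (35400×11.2 + 6290×25.8)/(35400 + 6290) = 558800/41690 = 13.40 °C.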